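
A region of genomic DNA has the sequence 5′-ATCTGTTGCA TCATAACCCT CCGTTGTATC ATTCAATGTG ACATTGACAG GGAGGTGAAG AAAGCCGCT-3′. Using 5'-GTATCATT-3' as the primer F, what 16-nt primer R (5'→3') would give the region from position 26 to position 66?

5'-GGCTTTCTTCACCTCC-3'

The product's 3' end on the top strand is position 66.
The reverse primer anneals to the top strand over positions 51–66, i.e. to GGAGGTGAAGAAAGCC.
Its sequence written 5'→3' is the reverse complement: GGCTTTCTTCACCTCC.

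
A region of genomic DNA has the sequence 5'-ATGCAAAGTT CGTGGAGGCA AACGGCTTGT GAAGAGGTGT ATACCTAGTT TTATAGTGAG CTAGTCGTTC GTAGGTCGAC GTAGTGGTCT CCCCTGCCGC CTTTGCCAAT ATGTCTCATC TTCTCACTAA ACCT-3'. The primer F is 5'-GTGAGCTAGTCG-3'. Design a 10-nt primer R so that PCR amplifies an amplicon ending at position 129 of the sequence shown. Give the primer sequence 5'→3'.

5'-TAGTGAGAAG-3'

The forward primer binds at positions 56–67; the product's 3' end on the top strand is position 129.
The reverse primer anneals to the top strand over positions 120–129, i.e. to CTTCTCACTA.
Its sequence written 5'→3' is the reverse complement: TAGTGAGAAG.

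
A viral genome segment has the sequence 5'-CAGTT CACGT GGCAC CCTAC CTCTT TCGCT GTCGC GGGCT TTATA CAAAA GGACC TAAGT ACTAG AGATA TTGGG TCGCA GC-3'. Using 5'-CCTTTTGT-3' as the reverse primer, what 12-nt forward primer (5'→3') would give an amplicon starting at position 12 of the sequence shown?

5'-GCACCCTACCTC-3'

The reverse primer's reverse complement ACAAAAGG matches the template at positions 45–52; the product starts at position 12.
The forward primer is identical to the top strand over positions 12–23: GCACCCTACCTC.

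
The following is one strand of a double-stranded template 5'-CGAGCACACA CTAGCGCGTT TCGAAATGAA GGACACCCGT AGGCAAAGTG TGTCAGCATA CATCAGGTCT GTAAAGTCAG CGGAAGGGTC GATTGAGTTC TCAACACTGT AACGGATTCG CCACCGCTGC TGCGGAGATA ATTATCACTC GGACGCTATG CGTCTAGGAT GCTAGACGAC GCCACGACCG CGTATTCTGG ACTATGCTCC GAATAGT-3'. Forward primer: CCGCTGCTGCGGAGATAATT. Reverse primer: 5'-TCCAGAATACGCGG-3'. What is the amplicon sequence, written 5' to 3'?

Forward primer CCGCTGCTGCGGAGATAATT is found on the top strand at positions 124–143.
Taking the reverse complement of TCCAGAATACGCGG gives CCGCGTATTCTGGA, found at positions 188–201 on the template; the primer anneals here to the top strand with its 3' end pointing upstream.
The product is the template from position 124 through 201 (78 bp).

5'-CCGCTGCTGCGGAGATAATTATCACTCGGACGCTATGCGTCTAGGATGCTAGACGACGCCACGACCGCGTATTCTGGA-3'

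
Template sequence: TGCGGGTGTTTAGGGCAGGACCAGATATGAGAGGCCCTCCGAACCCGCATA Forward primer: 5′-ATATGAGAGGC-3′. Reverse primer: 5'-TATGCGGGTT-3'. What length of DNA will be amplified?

Scanning the template, ATATGAGAGGC occurs at positions 25–35; this primer anneals to the bottom strand there with its 3' end pointing downstream.
Reverse complement of the reverse primer: AACCCGCATA. This occurs on the top strand at positions 42–51.
Product length = (reverse-primer end) − (forward-primer start) + 1 = 51 − 25 + 1 = 27 bp.

27 bp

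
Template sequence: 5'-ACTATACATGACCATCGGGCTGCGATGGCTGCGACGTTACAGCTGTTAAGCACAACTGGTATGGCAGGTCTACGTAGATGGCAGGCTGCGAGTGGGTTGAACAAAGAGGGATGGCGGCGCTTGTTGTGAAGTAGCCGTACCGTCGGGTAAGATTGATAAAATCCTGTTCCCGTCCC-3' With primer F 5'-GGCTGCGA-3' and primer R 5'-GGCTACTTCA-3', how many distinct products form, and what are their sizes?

The forward primer GGCTGCGA matches the top strand at positions 18–25, 27–34, 84–91.
The reverse primer's reverse complement is TGAAGTAGCC, matching at positions 127–136.
Each forward site pairs with the reverse site to give a product ending at position 136: sizes 119, 110, 53 bp.

Three products: 119 bp, 110 bp, 53 bp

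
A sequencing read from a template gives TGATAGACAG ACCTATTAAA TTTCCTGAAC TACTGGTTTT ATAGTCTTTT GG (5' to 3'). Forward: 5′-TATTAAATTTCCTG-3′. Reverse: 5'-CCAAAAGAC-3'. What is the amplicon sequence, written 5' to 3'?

Scanning the template, TATTAAATTTCCTG occurs at positions 14–27; this primer anneals to the bottom strand there with its 3' end pointing downstream.
The reverse primer's reverse complement is GTCTTTTGG, which matches the template at positions 44–52.
The product is the template from position 14 through 52 (39 bp).

5'-TATTAAATTTCCTGAACTACTGGTTTTATAGTCTTTTGG-3'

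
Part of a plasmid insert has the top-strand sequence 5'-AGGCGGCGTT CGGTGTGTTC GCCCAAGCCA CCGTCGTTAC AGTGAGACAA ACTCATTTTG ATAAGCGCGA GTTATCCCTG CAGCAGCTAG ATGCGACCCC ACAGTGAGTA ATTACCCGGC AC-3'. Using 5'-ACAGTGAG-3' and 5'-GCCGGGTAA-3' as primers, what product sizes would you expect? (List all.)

82 bp, 20 bp

The forward primer ACAGTGAG matches the top strand at positions 39–46, 101–108.
The reverse primer's reverse complement is TTACCCGGC, matching at positions 112–120.
Each forward site pairs with the reverse site to give a product ending at position 120: sizes 82, 20 bp.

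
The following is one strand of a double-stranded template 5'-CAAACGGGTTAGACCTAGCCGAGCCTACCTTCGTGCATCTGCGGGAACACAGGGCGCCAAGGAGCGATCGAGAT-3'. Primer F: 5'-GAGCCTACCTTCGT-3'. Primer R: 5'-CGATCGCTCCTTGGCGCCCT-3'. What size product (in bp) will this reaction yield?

Forward primer GAGCCTACCTTCGT is found on the top strand at positions 21–34.
Taking the reverse complement of CGATCGCTCCTTGGCGCCCT gives AGGGCGCCAAGGAGCGATCG, found at positions 51–70 on the template; the primer anneals here to the top strand with its 3' end pointing upstream.
Amplicon spans positions 21–70: 50 bp.

50 bp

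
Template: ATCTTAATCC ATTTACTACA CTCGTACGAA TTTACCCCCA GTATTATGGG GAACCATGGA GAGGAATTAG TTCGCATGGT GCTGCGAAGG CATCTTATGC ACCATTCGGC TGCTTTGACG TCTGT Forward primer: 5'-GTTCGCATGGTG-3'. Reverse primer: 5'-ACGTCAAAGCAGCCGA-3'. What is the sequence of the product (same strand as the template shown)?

5'-GTTCGCATGGTGCTGCGAAGGCATCTTATGCACCATTCGGCTGCTTTGACGT-3'

Scanning the template, GTTCGCATGGTG occurs at positions 70–81; this primer anneals to the bottom strand there with its 3' end pointing downstream.
Taking the reverse complement of ACGTCAAAGCAGCCGA gives TCGGCTGCTTTGACGT, found at positions 106–121 on the template; the primer anneals here to the top strand with its 3' end pointing upstream.
The product is the template from position 70 through 121 (52 bp).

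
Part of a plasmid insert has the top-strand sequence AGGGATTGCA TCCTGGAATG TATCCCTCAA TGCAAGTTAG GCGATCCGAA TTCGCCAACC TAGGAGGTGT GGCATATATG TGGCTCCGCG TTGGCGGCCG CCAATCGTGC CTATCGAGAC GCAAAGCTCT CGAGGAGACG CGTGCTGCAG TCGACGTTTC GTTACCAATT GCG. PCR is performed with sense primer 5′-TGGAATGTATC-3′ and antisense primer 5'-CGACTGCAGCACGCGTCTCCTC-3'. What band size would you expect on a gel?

Scanning the template, TGGAATGTATC occurs at positions 14–24; this primer anneals to the bottom strand there with its 3' end pointing downstream.
Taking the reverse complement of CGACTGCAGCACGCGTCTCCTC gives GAGGAGACGCGTGCTGCAGTCG, found at positions 132–153 on the template; the primer anneals here to the top strand with its 3' end pointing upstream.
Product length = (reverse-primer end) − (forward-primer start) + 1 = 153 − 14 + 1 = 140 bp.

140 bp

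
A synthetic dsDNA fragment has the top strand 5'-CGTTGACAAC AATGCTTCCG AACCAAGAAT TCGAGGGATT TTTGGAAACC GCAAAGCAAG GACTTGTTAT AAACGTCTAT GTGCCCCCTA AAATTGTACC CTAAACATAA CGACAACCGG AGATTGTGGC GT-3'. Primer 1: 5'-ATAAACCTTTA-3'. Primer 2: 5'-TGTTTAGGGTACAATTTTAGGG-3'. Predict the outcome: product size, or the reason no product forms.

No product — primer 1 has no binding site in the template.

Primer 1 (ATAAACCTTTA) does not match the top strand, and its reverse complement TAAAGGTTTAT does not match either.
With no annealing site for primer 1, no amplification occurs.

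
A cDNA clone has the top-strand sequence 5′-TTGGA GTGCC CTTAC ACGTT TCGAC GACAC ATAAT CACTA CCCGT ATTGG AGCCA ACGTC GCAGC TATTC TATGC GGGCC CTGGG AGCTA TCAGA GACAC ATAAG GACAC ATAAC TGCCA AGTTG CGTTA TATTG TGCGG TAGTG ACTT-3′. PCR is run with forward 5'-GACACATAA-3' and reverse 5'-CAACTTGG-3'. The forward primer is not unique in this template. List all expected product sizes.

100 bp, 30 bp, 20 bp

The forward primer GACACATAA matches the top strand at positions 26–34, 96–104, 106–114.
The reverse primer's reverse complement is CCAAGTTG, matching at positions 118–125.
Each forward site pairs with the reverse site to give a product ending at position 125: sizes 100, 30, 20 bp.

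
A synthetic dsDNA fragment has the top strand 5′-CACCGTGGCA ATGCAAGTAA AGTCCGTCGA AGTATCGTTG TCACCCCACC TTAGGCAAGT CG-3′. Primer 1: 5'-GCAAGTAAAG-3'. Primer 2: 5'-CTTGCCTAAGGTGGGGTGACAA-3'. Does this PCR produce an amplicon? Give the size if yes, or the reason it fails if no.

Yes — a 47 bp product.

Primer 1 (GCAAGTAAAG) matches the top strand at positions 13–22; it acts as a forward primer.
Primer 2's reverse complement is TTGTCACCCCACCTTAGGCAAG, matching the top strand at positions 38–59; it acts as a reverse primer.
The 3' ends face each other across positions 13–59, giving a 47 bp product.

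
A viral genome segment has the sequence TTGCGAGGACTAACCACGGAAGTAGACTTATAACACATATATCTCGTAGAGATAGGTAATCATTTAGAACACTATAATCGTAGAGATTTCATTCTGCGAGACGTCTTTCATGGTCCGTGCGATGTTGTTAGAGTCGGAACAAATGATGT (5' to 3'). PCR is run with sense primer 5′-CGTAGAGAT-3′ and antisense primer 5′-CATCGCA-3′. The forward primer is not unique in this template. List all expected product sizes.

The forward primer CGTAGAGAT matches the top strand at positions 45–53, 79–87.
The reverse primer's reverse complement is TGCGATG, matching at positions 118–124.
Each forward site pairs with the reverse site to give a product ending at position 124: sizes 80, 46 bp.

80 bp, 46 bp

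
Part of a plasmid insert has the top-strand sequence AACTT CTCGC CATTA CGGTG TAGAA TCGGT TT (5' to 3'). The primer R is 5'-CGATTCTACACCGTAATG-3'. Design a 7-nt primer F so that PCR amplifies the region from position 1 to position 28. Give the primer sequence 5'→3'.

The reverse primer's reverse complement CATTACGGTGTAGAATCG matches the template at positions 11–28; the product starts at position 1.
The forward primer is identical to the top strand over positions 1–7: AACTTCT.

5'-AACTTCT-3'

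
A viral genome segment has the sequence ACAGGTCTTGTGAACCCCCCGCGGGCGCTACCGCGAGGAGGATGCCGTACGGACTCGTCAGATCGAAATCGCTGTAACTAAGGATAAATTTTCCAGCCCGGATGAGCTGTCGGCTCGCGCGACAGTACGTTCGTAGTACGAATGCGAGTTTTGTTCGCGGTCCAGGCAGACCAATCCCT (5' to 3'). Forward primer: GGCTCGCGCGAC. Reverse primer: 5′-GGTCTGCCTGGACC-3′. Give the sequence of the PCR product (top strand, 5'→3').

Forward primer GGCTCGCGCGAC is found on the top strand at positions 112–123.
The reverse primer's reverse complement is GGTCCAGGCAGACC, which matches the template at positions 159–172.
The product is the template from position 112 through 172 (61 bp).

5'-GGCTCGCGCGACAGTACGTTCGTAGTACGAATGCGAGTTTTGTTCGCGGTCCAGGCAGACC-3'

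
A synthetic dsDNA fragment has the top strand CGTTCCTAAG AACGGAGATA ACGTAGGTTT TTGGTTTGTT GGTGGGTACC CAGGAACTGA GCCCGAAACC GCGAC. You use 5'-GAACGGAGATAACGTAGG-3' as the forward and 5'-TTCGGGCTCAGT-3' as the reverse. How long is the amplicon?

The forward primer matches the template at positions 10–27.
Reverse complement of the reverse primer: ACTGAGCCCGAA. This occurs on the top strand at positions 56–67.
The product runs from position 10 to position 67, so its length is 67 − 10 + 1 = 58 bp.

58 bp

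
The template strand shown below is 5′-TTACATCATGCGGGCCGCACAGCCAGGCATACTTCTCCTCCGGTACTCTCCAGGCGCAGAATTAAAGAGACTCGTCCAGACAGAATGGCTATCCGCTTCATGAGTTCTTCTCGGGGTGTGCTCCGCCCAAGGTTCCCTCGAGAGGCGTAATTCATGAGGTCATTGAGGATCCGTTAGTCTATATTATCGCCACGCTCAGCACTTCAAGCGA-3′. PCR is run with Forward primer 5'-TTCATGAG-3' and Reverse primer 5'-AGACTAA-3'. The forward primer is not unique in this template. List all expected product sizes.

84 bp, 30 bp

The forward primer TTCATGAG matches the top strand at positions 97–104, 151–158.
The reverse primer's reverse complement is TTAGTCT, matching at positions 174–180.
Each forward site pairs with the reverse site to give a product ending at position 180: sizes 84, 30 bp.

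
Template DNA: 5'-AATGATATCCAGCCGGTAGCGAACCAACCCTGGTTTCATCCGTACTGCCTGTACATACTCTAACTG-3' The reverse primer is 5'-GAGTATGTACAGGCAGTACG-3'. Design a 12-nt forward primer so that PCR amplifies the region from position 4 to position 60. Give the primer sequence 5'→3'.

5'-GATATCCAGCCG-3'

The reverse primer's reverse complement CGTACTGCCTGTACATACTC matches the template at positions 41–60; the product starts at position 4.
The forward primer is identical to the top strand over positions 4–15: GATATCCAGCCG.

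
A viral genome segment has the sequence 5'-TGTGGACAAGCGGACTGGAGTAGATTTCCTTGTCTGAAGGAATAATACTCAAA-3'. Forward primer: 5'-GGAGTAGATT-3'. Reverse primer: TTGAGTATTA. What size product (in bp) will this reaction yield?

36 bp

Scanning the template, GGAGTAGATT occurs at positions 17–26; this primer anneals to the bottom strand there with its 3' end pointing downstream.
Taking the reverse complement of TTGAGTATTA gives TAATACTCAA, found at positions 43–52 on the template; the primer anneals here to the top strand with its 3' end pointing upstream.
Product length = (reverse-primer end) − (forward-primer start) + 1 = 52 − 17 + 1 = 36 bp.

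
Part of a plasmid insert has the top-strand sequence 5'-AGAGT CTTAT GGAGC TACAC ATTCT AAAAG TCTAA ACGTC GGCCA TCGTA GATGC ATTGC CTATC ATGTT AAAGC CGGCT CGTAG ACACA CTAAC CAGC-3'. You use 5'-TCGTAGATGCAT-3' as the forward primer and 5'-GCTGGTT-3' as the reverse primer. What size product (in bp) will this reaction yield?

54 bp

Forward primer TCGTAGATGCAT is found on the top strand at positions 46–57.
Taking the reverse complement of GCTGGTT gives AACCAGC, found at positions 93–99 on the template; the primer anneals here to the top strand with its 3' end pointing upstream.
Amplicon spans positions 46–99: 54 bp.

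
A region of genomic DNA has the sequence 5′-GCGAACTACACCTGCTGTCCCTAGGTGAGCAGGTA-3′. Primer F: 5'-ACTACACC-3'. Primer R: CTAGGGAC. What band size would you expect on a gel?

20 bp

Forward primer ACTACACC is found on the top strand at positions 5–12.
Reverse complement of the reverse primer: GTCCCTAG. This occurs on the top strand at positions 17–24.
Product length = (reverse-primer end) − (forward-primer start) + 1 = 24 − 5 + 1 = 20 bp.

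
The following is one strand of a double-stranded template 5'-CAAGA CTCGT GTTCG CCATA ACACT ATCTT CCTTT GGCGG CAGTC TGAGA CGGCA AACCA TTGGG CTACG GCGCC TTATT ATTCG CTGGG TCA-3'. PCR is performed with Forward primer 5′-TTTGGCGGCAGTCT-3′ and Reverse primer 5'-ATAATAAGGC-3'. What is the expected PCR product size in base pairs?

50 bp

Scanning the template, TTTGGCGGCAGTCT occurs at positions 33–46; this primer anneals to the bottom strand there with its 3' end pointing downstream.
The reverse primer's reverse complement is GCCTTATTAT, which matches the template at positions 73–82.
The product runs from position 33 to position 82, so its length is 82 − 33 + 1 = 50 bp.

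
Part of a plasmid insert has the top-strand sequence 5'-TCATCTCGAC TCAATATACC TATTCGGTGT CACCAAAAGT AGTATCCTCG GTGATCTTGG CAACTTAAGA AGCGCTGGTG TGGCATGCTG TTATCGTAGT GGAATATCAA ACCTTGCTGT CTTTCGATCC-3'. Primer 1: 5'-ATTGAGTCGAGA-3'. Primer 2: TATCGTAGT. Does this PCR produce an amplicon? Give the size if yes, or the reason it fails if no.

Primer 1 (ATTGAGTCGAGA) has reverse complement TCTCGACTCAAT, which matches the top strand at positions 4–15; primer 1 anneals to the top strand there with its 3' end pointing upstream toward position 4.
Primer 2 (TATCGTAGT) matches the top strand directly at positions 92–100; it anneals to the bottom strand with its 3' end pointing downstream toward position 100.
The 3' ends diverge (primer 1 extends toward position 1, primer 2 toward position 130), so the primers never converge on a shared product.

No product — the primers' 3' ends point away from each other.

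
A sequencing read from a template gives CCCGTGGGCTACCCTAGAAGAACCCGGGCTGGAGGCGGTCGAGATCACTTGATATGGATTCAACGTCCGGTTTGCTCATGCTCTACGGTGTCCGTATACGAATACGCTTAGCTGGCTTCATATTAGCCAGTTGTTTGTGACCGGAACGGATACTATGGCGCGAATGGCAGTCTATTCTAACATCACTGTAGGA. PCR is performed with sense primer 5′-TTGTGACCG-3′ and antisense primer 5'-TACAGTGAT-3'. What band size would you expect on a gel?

Forward primer TTGTGACCG is found on the top strand at positions 135–143.
Taking the reverse complement of TACAGTGAT gives ATCACTGTA, found at positions 182–190 on the template; the primer anneals here to the top strand with its 3' end pointing upstream.
Amplicon spans positions 135–190: 56 bp.

56 bp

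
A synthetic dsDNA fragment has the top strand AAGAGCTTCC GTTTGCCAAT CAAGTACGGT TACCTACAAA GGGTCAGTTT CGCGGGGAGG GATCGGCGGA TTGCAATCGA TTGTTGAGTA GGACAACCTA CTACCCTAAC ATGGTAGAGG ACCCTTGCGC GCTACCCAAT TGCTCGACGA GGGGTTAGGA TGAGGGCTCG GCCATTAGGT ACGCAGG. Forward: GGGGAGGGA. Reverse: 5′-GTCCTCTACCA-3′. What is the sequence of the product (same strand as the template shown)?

5'-GGGGAGGGATCGGCGGATTGCAATCGATTGTTGAGTAGGACAACCTACTACCCTAACATGGTAGAGGAC-3'

Scanning the template, GGGGAGGGA occurs at positions 54–62; this primer anneals to the bottom strand there with its 3' end pointing downstream.
Reverse complement of the reverse primer: TGGTAGAGGAC. This occurs on the top strand at positions 112–122.
The product is the template from position 54 through 122 (69 bp).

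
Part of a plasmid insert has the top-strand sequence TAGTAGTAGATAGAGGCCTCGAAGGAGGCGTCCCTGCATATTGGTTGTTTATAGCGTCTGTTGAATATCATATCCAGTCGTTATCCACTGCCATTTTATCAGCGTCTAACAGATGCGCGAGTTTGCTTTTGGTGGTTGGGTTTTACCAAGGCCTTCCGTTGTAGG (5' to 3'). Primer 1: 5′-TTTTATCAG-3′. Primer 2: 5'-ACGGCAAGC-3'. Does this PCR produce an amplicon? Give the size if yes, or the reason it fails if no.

Primer 2 (ACGGCAAGC) does not match the top strand, and its reverse complement GCTTGCCGT does not match either.
With no annealing site for primer 2, no amplification occurs.

No product — primer 2 has no binding site in the template.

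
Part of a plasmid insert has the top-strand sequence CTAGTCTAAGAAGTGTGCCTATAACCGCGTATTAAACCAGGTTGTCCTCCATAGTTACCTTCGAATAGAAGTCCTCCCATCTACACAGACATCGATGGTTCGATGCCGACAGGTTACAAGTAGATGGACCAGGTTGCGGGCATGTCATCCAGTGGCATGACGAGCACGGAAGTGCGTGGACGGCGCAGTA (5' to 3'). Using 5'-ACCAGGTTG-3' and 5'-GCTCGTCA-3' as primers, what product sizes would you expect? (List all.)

The forward primer ACCAGGTTG matches the top strand at positions 36–44, 128–136.
The reverse primer's reverse complement is TGACGAGC, matching at positions 158–165.
Each forward site pairs with the reverse site to give a product ending at position 165: sizes 130, 38 bp.

130 bp, 38 bp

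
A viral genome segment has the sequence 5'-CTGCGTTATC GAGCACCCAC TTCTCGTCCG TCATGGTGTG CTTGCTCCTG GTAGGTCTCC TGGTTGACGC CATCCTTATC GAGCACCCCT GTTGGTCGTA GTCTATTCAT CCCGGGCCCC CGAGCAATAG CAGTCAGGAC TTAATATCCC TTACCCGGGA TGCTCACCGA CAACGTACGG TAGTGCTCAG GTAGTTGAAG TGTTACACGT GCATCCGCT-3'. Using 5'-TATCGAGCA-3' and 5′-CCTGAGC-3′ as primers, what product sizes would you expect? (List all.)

The forward primer TATCGAGCA matches the top strand at positions 7–15, 77–85.
The reverse primer's reverse complement is GCTCAGG, matching at positions 185–191.
Each forward site pairs with the reverse site to give a product ending at position 191: sizes 185, 115 bp.

185 bp, 115 bp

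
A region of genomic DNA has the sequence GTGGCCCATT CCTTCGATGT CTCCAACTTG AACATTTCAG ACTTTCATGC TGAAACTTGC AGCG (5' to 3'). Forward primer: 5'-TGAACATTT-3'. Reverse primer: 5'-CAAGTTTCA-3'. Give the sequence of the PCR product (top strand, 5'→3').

5'-TGAACATTTCAGACTTTCATGCTGAAACTTG-3'

Forward primer TGAACATTT is found on the top strand at positions 29–37.
The reverse primer's reverse complement is TGAAACTTG, which matches the template at positions 51–59.
The product is the template from position 29 through 59 (31 bp).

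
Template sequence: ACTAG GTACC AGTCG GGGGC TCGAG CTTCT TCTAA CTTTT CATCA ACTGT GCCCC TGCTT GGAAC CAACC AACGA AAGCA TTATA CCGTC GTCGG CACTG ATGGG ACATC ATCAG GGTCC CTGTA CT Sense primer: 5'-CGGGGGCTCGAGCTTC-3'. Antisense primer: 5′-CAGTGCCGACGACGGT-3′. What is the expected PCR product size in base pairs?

87 bp

Forward primer CGGGGGCTCGAGCTTC is found on the top strand at positions 14–29.
Taking the reverse complement of CAGTGCCGACGACGGT gives ACCGTCGTCGGCACTG, found at positions 85–100 on the template; the primer anneals here to the top strand with its 3' end pointing upstream.
Product length = (reverse-primer end) − (forward-primer start) + 1 = 100 − 14 + 1 = 87 bp.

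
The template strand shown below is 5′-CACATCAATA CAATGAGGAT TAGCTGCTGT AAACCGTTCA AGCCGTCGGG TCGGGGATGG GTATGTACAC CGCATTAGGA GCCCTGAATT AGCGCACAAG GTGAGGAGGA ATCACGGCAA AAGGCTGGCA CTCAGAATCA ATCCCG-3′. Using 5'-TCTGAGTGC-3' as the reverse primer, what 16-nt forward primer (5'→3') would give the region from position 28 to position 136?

5'-TGTAAACCGTTCAAGC-3'

The reverse primer's reverse complement GCACTCAGA matches the template at positions 128–136; the product starts at position 28.
The forward primer is identical to the top strand over positions 28–43: TGTAAACCGTTCAAGC.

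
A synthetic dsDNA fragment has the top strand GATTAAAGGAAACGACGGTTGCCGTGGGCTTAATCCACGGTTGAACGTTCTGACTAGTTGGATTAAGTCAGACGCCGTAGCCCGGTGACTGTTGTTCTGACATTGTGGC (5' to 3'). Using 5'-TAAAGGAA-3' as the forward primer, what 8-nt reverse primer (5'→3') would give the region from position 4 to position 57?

5'-CTAGTCAG-3'

The product's 3' end on the top strand is position 57.
The reverse primer anneals to the top strand over positions 50–57, i.e. to CTGACTAG.
Its sequence written 5'→3' is the reverse complement: CTAGTCAG.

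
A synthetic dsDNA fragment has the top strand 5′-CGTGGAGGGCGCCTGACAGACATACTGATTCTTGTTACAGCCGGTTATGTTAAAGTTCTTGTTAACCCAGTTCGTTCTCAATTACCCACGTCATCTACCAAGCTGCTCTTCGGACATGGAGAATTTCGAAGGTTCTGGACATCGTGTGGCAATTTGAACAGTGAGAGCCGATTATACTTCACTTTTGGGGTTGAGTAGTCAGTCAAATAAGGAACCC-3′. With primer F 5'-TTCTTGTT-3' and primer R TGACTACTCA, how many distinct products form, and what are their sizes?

The forward primer TTCTTGTT matches the top strand at positions 29–36, 56–63.
The reverse primer's reverse complement is TGAGTAGTCA, matching at positions 192–201.
Each forward site pairs with the reverse site to give a product ending at position 201: sizes 173, 146 bp.

Two products: 173 bp, 146 bp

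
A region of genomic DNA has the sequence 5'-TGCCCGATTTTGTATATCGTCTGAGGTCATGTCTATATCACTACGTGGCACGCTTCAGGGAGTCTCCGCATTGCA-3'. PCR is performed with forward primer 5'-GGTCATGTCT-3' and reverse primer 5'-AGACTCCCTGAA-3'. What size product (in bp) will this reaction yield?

41 bp

The forward primer matches the template at positions 25–34.
Reverse complement of the reverse primer: TTCAGGGAGTCT. This occurs on the top strand at positions 54–65.
Product length = (reverse-primer end) − (forward-primer start) + 1 = 65 − 25 + 1 = 41 bp.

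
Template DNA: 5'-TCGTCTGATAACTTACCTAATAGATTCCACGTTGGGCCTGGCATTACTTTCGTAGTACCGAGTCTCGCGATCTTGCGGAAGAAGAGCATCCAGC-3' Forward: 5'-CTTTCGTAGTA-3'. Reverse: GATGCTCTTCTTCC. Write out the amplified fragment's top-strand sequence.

Scanning the template, CTTTCGTAGTA occurs at positions 47–57; this primer anneals to the bottom strand there with its 3' end pointing downstream.
Reverse complement of the reverse primer: GGAAGAAGAGCATC. This occurs on the top strand at positions 77–90.
The product is the template from position 47 through 90 (44 bp).

5'-CTTTCGTAGTACCGAGTCTCGCGATCTTGCGGAAGAAGAGCATC-3'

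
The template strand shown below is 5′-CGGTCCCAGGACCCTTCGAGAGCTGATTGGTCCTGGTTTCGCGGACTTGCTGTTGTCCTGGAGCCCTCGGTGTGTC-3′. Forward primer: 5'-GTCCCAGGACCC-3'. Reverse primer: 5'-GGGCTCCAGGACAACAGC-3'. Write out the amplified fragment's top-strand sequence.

Forward primer GTCCCAGGACCC is found on the top strand at positions 3–14.
The reverse primer's reverse complement is GCTGTTGTCCTGGAGCCC, which matches the template at positions 49–66.
The product is the template from position 3 through 66 (64 bp).

5'-GTCCCAGGACCCTTCGAGAGCTGATTGGTCCTGGTTTCGCGGACTTGCTGTTGTCCTGGAGCCC-3'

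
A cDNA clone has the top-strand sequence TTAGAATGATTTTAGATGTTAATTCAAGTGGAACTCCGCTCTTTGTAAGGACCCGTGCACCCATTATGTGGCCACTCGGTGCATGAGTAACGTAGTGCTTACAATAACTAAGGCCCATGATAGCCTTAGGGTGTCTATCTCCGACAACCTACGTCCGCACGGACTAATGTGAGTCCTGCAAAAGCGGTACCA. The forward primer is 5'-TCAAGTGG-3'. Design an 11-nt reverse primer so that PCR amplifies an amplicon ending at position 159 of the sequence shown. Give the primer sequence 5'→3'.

The forward primer binds at positions 24–31; the product's 3' end on the top strand is position 159.
The reverse primer anneals to the top strand over positions 149–159, i.e. to CTACGTCCGCA.
Its sequence written 5'→3' is the reverse complement: TGCGGACGTAG.

5'-TGCGGACGTAG-3'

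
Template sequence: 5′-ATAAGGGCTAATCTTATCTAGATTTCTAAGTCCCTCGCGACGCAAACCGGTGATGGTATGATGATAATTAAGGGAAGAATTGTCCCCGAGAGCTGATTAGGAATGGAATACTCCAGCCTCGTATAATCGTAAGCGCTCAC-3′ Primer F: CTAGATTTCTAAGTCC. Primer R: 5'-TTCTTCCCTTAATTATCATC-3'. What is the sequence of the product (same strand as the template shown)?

5'-CTAGATTTCTAAGTCCCTCGCGACGCAAACCGGTGATGGTATGATGATAATTAAGGGAAGAA-3'

Forward primer CTAGATTTCTAAGTCC is found on the top strand at positions 18–33.
Taking the reverse complement of TTCTTCCCTTAATTATCATC gives GATGATAATTAAGGGAAGAA, found at positions 60–79 on the template; the primer anneals here to the top strand with its 3' end pointing upstream.
The product is the template from position 18 through 79 (62 bp).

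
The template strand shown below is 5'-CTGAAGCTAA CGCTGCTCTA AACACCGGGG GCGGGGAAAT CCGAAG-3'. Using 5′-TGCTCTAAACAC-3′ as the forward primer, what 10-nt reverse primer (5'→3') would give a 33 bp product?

The forward primer binds at positions 14–25, so a 33 bp product ends at position 14 + 33 − 1 = 46.
The reverse primer anneals to the top strand over positions 37–46, i.e. to AAATCCGAAG.
Its sequence written 5'→3' is the reverse complement: CTTCGGATTT.

5'-CTTCGGATTT-3'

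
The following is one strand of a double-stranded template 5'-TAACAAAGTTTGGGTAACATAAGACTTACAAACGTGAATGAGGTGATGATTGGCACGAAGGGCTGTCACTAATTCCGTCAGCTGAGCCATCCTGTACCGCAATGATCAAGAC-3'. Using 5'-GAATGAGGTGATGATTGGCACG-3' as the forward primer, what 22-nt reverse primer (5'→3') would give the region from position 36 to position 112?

5'-GTCTTGATCATTGCGGTACAGG-3'

The product's 3' end on the top strand is position 112.
The reverse primer anneals to the top strand over positions 91–112, i.e. to CCTGTACCGCAATGATCAAGAC.
Its sequence written 5'→3' is the reverse complement: GTCTTGATCATTGCGGTACAGG.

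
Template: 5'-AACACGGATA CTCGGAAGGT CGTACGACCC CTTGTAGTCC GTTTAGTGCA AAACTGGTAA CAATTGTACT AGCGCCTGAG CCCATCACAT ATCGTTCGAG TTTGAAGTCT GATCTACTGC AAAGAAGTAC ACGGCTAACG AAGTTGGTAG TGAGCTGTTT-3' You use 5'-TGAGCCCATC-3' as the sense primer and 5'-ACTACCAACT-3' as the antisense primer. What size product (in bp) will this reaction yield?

Forward primer TGAGCCCATC is found on the top strand at positions 77–86.
The reverse primer's reverse complement is AGTTGGTAGT, which matches the template at positions 142–151.
Product length = (reverse-primer end) − (forward-primer start) + 1 = 151 − 77 + 1 = 75 bp.

75 bp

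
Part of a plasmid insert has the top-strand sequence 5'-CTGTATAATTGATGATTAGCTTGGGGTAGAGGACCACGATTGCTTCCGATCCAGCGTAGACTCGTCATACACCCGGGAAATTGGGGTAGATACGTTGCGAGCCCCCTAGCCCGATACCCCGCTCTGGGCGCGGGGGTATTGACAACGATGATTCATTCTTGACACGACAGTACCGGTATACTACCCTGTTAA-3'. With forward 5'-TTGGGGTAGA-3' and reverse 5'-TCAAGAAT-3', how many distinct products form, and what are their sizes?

The forward primer TTGGGGTAGA matches the top strand at positions 21–30, 81–90.
The reverse primer's reverse complement is ATTCTTGA, matching at positions 155–162.
Each forward site pairs with the reverse site to give a product ending at position 162: sizes 142, 82 bp.

Two products: 142 bp, 82 bp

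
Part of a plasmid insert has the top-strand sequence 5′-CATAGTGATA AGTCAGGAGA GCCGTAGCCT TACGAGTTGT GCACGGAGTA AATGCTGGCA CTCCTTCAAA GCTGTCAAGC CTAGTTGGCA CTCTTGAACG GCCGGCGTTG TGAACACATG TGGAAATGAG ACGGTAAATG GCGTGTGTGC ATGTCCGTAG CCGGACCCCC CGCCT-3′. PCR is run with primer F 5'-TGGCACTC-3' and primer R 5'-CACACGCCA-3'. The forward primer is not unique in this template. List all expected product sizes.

92 bp, 62 bp

The forward primer TGGCACTC matches the top strand at positions 56–63, 86–93.
The reverse primer's reverse complement is TGGCGTGTG, matching at positions 139–147.
Each forward site pairs with the reverse site to give a product ending at position 147: sizes 92, 62 bp.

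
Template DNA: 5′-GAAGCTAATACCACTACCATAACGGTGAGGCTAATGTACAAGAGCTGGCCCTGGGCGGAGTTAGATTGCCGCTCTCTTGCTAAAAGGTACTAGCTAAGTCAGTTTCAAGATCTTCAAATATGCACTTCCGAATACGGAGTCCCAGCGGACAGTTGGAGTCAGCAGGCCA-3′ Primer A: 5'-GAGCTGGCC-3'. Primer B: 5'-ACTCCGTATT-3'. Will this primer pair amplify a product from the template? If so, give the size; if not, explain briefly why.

Yes — a 99 bp product.

Primer A (GAGCTGGCC) matches the top strand at positions 42–50; it acts as a forward primer.
Primer B's reverse complement is AATACGGAGT, matching the top strand at positions 131–140; it acts as a reverse primer.
The 3' ends face each other across positions 42–140, giving a 99 bp product.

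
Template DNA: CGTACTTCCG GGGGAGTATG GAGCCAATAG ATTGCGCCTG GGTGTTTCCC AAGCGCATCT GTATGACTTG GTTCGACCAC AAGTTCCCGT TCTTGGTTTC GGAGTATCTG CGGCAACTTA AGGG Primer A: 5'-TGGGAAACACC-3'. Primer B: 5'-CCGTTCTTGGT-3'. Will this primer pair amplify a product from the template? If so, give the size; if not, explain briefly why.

No product — the primers' 3' ends point away from each other.

Primer A (TGGGAAACACC) has reverse complement GGTGTTTCCCA, which matches the top strand at positions 41–51; primer A anneals to the top strand there with its 3' end pointing upstream toward position 41.
Primer B (CCGTTCTTGGT) matches the top strand directly at positions 87–97; it anneals to the bottom strand with its 3' end pointing downstream toward position 97.
The 3' ends diverge (primer A extends toward position 1, primer B toward position 124), so the primers never converge on a shared product.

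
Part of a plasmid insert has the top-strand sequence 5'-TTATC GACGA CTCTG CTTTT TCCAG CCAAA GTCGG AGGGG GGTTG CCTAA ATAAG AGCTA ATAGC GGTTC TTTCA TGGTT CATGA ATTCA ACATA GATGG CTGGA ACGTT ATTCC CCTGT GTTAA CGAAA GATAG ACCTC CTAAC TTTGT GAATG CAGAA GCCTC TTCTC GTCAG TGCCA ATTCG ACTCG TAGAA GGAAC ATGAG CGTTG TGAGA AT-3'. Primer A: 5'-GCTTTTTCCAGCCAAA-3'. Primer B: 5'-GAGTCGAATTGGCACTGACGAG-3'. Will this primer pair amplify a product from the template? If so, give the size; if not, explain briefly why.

Primer A (GCTTTTTCCAGCCAAA) matches the top strand at positions 15–30; it acts as a forward primer.
Primer B's reverse complement is CTCGTCAGTGCCAATTCGACTC, matching the top strand at positions 168–189; it acts as a reverse primer.
The 3' ends face each other across positions 15–189, giving a 175 bp product.

Yes — a 175 bp product.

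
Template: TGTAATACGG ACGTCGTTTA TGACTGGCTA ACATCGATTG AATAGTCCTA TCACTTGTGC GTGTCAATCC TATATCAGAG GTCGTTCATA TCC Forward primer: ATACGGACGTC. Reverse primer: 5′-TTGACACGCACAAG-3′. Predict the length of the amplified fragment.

63 bp

The forward primer matches the template at positions 5–15.
Taking the reverse complement of TTGACACGCACAAG gives CTTGTGCGTGTCAA, found at positions 54–67 on the template; the primer anneals here to the top strand with its 3' end pointing upstream.
Product length = (reverse-primer end) − (forward-primer start) + 1 = 67 − 5 + 1 = 63 bp.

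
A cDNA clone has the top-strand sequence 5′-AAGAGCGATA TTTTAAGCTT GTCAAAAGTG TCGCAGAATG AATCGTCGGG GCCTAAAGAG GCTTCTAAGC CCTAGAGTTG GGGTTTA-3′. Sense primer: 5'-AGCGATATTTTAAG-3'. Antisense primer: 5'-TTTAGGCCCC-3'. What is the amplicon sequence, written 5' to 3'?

5'-AGCGATATTTTAAGCTTGTCAAAAGTGTCGCAGAATGAATCGTCGGGGCCTAAA-3'

Scanning the template, AGCGATATTTTAAG occurs at positions 4–17; this primer anneals to the bottom strand there with its 3' end pointing downstream.
Taking the reverse complement of TTTAGGCCCC gives GGGGCCTAAA, found at positions 48–57 on the template; the primer anneals here to the top strand with its 3' end pointing upstream.
The product is the template from position 4 through 57 (54 bp).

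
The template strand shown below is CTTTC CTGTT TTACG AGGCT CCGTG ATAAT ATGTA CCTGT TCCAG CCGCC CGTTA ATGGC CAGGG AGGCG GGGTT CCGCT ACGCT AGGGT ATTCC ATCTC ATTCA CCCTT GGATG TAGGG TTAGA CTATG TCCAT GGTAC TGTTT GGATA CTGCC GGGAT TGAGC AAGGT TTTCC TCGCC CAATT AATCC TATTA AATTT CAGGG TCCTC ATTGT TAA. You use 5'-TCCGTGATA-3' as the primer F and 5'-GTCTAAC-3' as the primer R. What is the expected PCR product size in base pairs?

Scanning the template, TCCGTGATA occurs at positions 20–28; this primer anneals to the bottom strand there with its 3' end pointing downstream.
Taking the reverse complement of GTCTAAC gives GTTAGAC, found at positions 120–126 on the template; the primer anneals here to the top strand with its 3' end pointing upstream.
Product length = (reverse-primer end) − (forward-primer start) + 1 = 126 − 20 + 1 = 107 bp.

107 bp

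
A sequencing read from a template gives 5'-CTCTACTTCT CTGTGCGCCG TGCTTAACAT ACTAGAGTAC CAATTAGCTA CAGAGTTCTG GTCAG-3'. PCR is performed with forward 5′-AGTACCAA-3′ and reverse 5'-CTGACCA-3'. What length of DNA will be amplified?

30 bp

Forward primer AGTACCAA is found on the top strand at positions 36–43.
Taking the reverse complement of CTGACCA gives TGGTCAG, found at positions 59–65 on the template; the primer anneals here to the top strand with its 3' end pointing upstream.
Amplicon spans positions 36–65: 30 bp.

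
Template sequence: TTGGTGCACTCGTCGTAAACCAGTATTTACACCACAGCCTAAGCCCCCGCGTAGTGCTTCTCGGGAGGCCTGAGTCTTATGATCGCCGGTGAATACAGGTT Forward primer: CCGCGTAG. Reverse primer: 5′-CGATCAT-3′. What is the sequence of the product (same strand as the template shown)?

Scanning the template, CCGCGTAG occurs at positions 47–54; this primer anneals to the bottom strand there with its 3' end pointing downstream.
Taking the reverse complement of CGATCAT gives ATGATCG, found at positions 79–85 on the template; the primer anneals here to the top strand with its 3' end pointing upstream.
The product is the template from position 47 through 85 (39 bp).

5'-CCGCGTAGTGCTTCTCGGGAGGCCTGAGTCTTATGATCG-3'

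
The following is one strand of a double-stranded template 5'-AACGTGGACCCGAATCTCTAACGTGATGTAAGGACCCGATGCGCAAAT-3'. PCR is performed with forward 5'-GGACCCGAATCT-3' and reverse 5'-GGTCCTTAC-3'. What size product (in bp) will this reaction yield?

31 bp

The forward primer matches the template at positions 6–17.
Taking the reverse complement of GGTCCTTAC gives GTAAGGACC, found at positions 28–36 on the template; the primer anneals here to the top strand with its 3' end pointing upstream.
Product length = (reverse-primer end) − (forward-primer start) + 1 = 36 − 6 + 1 = 31 bp.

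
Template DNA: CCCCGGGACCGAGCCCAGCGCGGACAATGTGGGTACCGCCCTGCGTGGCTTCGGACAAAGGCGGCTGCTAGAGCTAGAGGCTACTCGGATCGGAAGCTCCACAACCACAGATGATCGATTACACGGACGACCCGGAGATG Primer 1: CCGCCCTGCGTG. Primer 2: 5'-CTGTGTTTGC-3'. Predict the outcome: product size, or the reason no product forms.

Primer 2 (CTGTGTTTGC) does not match the top strand, and its reverse complement GCAAACACAG does not match either.
With no annealing site for primer 2, no amplification occurs.

No product — primer 2 has no binding site in the template.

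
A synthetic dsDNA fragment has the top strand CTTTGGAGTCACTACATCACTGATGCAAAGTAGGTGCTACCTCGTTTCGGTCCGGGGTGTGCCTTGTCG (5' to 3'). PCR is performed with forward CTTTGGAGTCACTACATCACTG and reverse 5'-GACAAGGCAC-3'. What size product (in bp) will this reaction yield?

68 bp

The forward primer matches the template at positions 1–22.
Reverse complement of the reverse primer: GTGCCTTGTC. This occurs on the top strand at positions 59–68.
The product runs from position 1 to position 68, so its length is 68 − 1 + 1 = 68 bp.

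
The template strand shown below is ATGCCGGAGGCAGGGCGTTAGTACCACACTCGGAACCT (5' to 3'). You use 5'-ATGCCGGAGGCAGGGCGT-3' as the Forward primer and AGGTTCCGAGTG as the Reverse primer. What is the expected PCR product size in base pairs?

38 bp

Scanning the template, ATGCCGGAGGCAGGGCGT occurs at positions 1–18; this primer anneals to the bottom strand there with its 3' end pointing downstream.
Taking the reverse complement of AGGTTCCGAGTG gives CACTCGGAACCT, found at positions 27–38 on the template; the primer anneals here to the top strand with its 3' end pointing upstream.
Product length = (reverse-primer end) − (forward-primer start) + 1 = 38 − 1 + 1 = 38 bp.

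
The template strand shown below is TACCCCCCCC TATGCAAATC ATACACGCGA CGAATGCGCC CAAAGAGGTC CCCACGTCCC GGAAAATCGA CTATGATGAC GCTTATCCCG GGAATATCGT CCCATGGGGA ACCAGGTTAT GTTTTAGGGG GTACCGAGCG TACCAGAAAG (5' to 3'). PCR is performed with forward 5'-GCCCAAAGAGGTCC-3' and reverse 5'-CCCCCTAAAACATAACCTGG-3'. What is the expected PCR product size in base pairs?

Scanning the template, GCCCAAAGAGGTCC occurs at positions 38–51; this primer anneals to the bottom strand there with its 3' end pointing downstream.
The reverse primer's reverse complement is CCAGGTTATGTTTTAGGGGG, which matches the template at positions 112–131.
Amplicon spans positions 38–131: 94 bp.

94 bp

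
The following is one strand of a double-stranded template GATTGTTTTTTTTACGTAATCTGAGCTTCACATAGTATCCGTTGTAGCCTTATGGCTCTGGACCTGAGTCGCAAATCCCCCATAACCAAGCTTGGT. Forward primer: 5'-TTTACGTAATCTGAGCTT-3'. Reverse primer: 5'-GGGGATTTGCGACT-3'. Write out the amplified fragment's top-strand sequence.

The forward primer matches the template at positions 11–28.
The reverse primer's reverse complement is AGTCGCAAATCCCC, which matches the template at positions 67–80.
The product is the template from position 11 through 80 (70 bp).

5'-TTTACGTAATCTGAGCTTCACATAGTATCCGTTGTAGCCTTATGGCTCTGGACCTGAGTCGCAAATCCCC-3'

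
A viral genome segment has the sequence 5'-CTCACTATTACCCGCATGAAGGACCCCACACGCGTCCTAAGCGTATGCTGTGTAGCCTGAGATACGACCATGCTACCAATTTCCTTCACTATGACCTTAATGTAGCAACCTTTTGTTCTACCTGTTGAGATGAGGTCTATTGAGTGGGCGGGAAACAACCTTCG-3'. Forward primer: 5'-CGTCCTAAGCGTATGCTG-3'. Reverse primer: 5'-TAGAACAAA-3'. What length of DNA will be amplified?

The forward primer matches the template at positions 33–50.
Reverse complement of the reverse primer: TTTGTTCTA. This occurs on the top strand at positions 112–120.
Product length = (reverse-primer end) − (forward-primer start) + 1 = 120 − 33 + 1 = 88 bp.

88 bp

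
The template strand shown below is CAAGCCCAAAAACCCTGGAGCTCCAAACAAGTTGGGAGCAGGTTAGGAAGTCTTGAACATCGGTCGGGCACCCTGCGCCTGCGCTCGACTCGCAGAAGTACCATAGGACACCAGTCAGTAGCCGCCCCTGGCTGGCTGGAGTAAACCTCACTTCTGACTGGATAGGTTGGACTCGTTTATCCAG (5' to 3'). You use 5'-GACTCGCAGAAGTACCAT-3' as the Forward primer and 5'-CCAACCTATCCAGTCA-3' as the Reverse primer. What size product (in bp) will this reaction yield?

Forward primer GACTCGCAGAAGTACCAT is found on the top strand at positions 87–104.
Reverse complement of the reverse primer: TGACTGGATAGGTTGG. This occurs on the top strand at positions 155–170.
Product length = (reverse-primer end) − (forward-primer start) + 1 = 170 − 87 + 1 = 84 bp.

84 bp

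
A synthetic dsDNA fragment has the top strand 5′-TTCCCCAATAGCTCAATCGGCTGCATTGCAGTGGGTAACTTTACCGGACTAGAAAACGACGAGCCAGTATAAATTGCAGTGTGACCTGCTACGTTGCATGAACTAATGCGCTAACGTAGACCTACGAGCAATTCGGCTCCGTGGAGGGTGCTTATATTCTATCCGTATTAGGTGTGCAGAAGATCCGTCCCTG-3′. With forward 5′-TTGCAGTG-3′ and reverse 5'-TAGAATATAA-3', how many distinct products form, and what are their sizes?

The forward primer TTGCAGTG matches the top strand at positions 26–33, 74–81.
The reverse primer's reverse complement is TTATATTCTA, matching at positions 152–161.
Each forward site pairs with the reverse site to give a product ending at position 161: sizes 136, 88 bp.

Two products: 136 bp, 88 bp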